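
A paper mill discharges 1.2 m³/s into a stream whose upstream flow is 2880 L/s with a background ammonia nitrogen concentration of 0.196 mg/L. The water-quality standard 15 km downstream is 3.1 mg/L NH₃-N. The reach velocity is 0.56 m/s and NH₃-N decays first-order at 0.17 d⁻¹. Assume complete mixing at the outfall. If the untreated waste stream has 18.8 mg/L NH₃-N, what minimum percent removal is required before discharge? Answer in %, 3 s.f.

43.4 %

2880 L/s = 2.88 m³/s.
Travel time to the compliance point: t = 1.5e+04/0.56 = 2.679e+04 s = 0.31 d; decay factor exp(−0.17·0.31) = 0.9487.
So the concentration just after mixing may be at most 3.1/0.9487 = 3.268 mg/L.
Mass balance: 3.268·4.08 = 1.2·Cₑ + 2.88·0.196.
Cₑ = (13.33 − 0.5645) / 1.2 = 10.64 mg/L.
Required removal = 1 − 10.64/18.8 = 43.4 %.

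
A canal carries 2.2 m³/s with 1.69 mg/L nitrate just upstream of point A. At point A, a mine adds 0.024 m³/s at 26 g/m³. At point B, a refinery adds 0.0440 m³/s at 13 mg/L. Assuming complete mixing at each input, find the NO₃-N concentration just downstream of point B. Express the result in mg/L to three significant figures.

2.17 mg/L

After input A: C = (2.2·1.69 + 0.024·26) / 2.224 = 1.952 mg/L.
After input B: C = (2.224·1.952 + 0.044·13) / 2.268 = 2.167 mg/L.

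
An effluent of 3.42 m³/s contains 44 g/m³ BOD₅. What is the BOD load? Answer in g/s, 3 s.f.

Mass flux = Q·C = 3.42 m³/s × 44 g/m³ = 150.5 g/s.

150 g/s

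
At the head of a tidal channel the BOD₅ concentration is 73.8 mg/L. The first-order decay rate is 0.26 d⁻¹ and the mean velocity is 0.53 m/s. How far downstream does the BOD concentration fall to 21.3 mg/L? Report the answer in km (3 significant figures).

From C = C₀·e^(−kt), t = ln(C₀/C)/k = ln(73.8/21.3)/0.26 = 1.243/0.26 = 4.779 d.
Distance = v·t = 0.53 m/s × 4.129e+05 s = 2.189e+05 m = 218.9 km.

219 km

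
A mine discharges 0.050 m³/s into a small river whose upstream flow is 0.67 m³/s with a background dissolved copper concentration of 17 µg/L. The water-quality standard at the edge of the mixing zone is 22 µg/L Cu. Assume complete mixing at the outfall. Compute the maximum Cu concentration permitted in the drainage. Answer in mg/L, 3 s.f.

0.0890 mg/L

17 µg/L = 0.017 mg/L.
22 µg/L = 0.022 mg/L.
Mass balance: 0.022·0.72 = 0.05·Cₑ + 0.67·0.017.
Cₑ = (0.01584 − 0.01139) / 0.05 = 0.089 mg/L.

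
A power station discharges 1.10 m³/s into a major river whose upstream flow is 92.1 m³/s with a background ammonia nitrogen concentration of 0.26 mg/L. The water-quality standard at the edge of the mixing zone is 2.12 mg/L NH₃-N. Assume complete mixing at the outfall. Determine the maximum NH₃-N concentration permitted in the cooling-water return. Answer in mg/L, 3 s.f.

Mass balance: 2.12·93.2 = 1.1·Cₑ + 92.1·0.26.
Cₑ = (197.6 − 23.95) / 1.1 = 157.9 mg/L.

158 mg/L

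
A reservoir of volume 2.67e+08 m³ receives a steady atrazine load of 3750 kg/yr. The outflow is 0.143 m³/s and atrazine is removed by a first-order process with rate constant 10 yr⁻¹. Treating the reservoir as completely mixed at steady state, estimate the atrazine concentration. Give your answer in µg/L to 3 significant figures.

Outflow Q = 0.143 m³/s × 3.156e+07 s/yr = 4.513e+06 m³/yr.
Steady-state CSTR mass balance: W = Q·C + k·V·C, so C = W/(Q + kV).
Q + kV = 4.513e+06 + 10·2.67e+08 = 2.675e+09 m³/yr.
C = 3750/2.675e+09 = 1.402e-06 kg/m³ = 0.001402 mg/L = 1.402 µg/L.

1.40 µg/L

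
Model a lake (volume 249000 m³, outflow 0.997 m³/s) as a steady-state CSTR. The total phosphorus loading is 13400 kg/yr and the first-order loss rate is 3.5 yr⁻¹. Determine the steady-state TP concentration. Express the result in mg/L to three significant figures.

Outflow Q = 0.997 m³/s × 3.156e+07 s/yr = 3.146e+07 m³/yr.
Steady-state CSTR mass balance: W = Q·C + k·V·C, so C = W/(Q + kV).
Q + kV = 3.146e+07 + 3.5·249000 = 3.233e+07 m³/yr.
C = 13400/3.233e+07 = 0.0004144 kg/m³ = 0.4144 mg/L.

0.414 mg/L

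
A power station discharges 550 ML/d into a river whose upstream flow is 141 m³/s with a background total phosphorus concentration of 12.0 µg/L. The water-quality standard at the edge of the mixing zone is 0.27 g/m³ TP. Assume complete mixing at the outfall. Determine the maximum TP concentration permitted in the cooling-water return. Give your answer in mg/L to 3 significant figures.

550 ML/d = 6.366 m³/s.
12.0 µg/L = 0.012 mg/L.
Mass balance: 0.27·147.4 = 6.366·Cₑ + 141·0.012.
Cₑ = (39.79 − 1.692) / 6.366 = 5.985 mg/L.

5.98 mg/L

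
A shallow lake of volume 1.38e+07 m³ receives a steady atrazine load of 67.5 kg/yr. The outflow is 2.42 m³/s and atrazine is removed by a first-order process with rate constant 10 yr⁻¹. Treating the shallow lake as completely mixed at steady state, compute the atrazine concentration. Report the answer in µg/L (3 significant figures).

Outflow Q = 2.42 m³/s × 3.156e+07 s/yr = 7.637e+07 m³/yr.
Steady-state CSTR mass balance: W = Q·C + k·V·C, so C = W/(Q + kV).
Q + kV = 7.637e+07 + 10·1.38e+07 = 2.144e+08 m³/yr.
C = 67.5/2.144e+08 = 3.149e-07 kg/m³ = 0.0003149 mg/L = 0.3149 µg/L.

0.315 µg/L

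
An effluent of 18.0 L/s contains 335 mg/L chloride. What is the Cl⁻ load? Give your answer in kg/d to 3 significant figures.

521 kg/d

18.0 L/s = 0.018 m³/s.
Mass flux = Q·C = 0.018 m³/s × 335 g/m³ = 6.03 g/s.
= 6.03 g/s × 86.4 = 521 kg/d.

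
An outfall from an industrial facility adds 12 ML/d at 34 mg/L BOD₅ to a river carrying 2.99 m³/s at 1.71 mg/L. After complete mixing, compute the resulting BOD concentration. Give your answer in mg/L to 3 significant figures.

12 ML/d = 0.1389 m³/s.
Conservation of mass across the mixing zone: C = (0.1389·34 + 2.99·1.71) / (0.1389 + 2.99) = 9.835/3.129 = 3.143 mg/L.

3.14 mg/L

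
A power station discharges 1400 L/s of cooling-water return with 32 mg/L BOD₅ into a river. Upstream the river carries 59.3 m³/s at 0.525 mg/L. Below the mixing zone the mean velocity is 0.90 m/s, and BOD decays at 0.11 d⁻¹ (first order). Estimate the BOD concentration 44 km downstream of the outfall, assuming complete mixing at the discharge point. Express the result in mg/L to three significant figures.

1.18 mg/L

1400 L/s = 1.4 m³/s.
After complete mixing, C₀ = (1.4·32 + 59.3·0.525) / 60.7 = 1.251 mg/L.
Travel time t = 4.4e+04 m / 0.90 m/s = 4.889e+04 s = 0.5658 d.
C = 1.251·exp(−0.11·0.5658) = 1.251·0.9397 = 1.175 mg/L.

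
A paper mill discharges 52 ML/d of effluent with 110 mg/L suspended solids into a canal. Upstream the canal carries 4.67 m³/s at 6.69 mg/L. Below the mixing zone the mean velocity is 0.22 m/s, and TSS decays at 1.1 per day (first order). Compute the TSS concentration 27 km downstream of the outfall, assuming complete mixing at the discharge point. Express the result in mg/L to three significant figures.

3.87 mg/L

52 ML/d = 0.6019 m³/s.
After complete mixing, C₀ = (0.6019·110 + 4.67·6.69) / 5.272 = 18.48 mg/L.
Travel time t = 2.7e+04 m / 0.22 m/s = 1.227e+05 s = 1.42 d.
C = 18.48·exp(−1.1·1.42) = 18.48·0.2096 = 3.875 mg/L.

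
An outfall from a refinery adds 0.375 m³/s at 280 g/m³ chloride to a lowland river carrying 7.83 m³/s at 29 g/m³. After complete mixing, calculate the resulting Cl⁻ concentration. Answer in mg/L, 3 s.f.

40.5 mg/L

Flow-weighted mixing gives C = (0.375·280 + 7.83·29) / (0.375 + 7.83) = 332.1/8.205 = 40.47 mg/L.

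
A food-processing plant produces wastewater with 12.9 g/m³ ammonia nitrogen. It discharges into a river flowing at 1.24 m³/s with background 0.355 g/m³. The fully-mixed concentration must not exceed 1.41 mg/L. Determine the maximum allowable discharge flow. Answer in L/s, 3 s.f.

114 L/s

Mass balance at complete mixing: C_std·(Q_w + Q_r) = Q_w·C_e + Q_r·C_b.
Rearranging, Q_w = Q_r·(C_std − C_b)/(C_e − C_std) = 1.24·(1.41 − 0.355) / (12.9 − 1.41) = 0.1139 m³/s.
= 113.9 L/s.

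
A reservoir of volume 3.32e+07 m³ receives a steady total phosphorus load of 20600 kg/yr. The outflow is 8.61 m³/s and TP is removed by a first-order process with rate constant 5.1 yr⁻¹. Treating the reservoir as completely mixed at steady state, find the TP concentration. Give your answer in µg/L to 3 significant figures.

46.7 µg/L

Outflow Q = 8.61 m³/s × 3.156e+07 s/yr = 2.717e+08 m³/yr.
Steady-state CSTR mass balance: W = Q·C + k·V·C, so C = W/(Q + kV).
Q + kV = 2.717e+08 + 5.1·3.32e+07 = 4.41e+08 m³/yr.
C = 20600/4.41e+08 = 4.671e-05 kg/m³ = 0.04671 mg/L = 46.71 µg/L.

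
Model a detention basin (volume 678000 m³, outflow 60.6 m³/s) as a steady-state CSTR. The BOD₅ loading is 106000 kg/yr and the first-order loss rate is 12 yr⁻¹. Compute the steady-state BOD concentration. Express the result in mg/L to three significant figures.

Outflow Q = 60.6 m³/s × 3.156e+07 s/yr = 1.912e+09 m³/yr.
Steady-state CSTR mass balance: W = Q·C + k·V·C, so C = W/(Q + kV).
Q + kV = 1.912e+09 + 12·678000 = 1.921e+09 m³/yr.
C = 106000/1.921e+09 = 5.519e-05 kg/m³ = 0.05519 mg/L.

0.0552 mg/L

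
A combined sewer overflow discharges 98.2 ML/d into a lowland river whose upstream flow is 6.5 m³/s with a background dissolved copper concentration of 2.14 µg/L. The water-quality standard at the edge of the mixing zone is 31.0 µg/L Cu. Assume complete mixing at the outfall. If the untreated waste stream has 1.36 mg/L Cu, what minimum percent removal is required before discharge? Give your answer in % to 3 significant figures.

85.6 %

98.2 ML/d = 1.137 m³/s.
2.14 µg/L = 0.00214 mg/L.
31.0 µg/L = 0.031 mg/L.
Mass balance: 0.031·7.637 = 1.137·Cₑ + 6.5·0.00214.
Cₑ = (0.2367 − 0.01391) / 1.137 = 0.196 mg/L.
Required removal = 1 − 0.196/1.36 = 85.58 %.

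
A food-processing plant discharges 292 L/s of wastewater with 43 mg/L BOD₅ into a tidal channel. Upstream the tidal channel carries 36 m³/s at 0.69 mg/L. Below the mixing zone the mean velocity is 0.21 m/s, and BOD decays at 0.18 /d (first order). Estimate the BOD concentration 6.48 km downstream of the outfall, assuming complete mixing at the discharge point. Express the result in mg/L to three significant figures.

0.966 mg/L

292 L/s = 0.292 m³/s.
After complete mixing, C₀ = (0.292·43 + 36·0.69) / 36.29 = 1.03 mg/L.
Travel time t = 6480 m / 0.21 m/s = 3.086e+04 s = 0.3571 d.
C = 1.03·exp(−0.18·0.3571) = 1.03·0.9377 = 0.9663 mg/L.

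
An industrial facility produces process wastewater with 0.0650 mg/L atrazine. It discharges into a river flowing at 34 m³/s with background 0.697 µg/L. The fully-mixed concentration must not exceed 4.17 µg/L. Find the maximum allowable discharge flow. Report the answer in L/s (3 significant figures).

0.697 µg/L = 0.000697 mg/L.
4.17 µg/L = 0.00417 mg/L.
Mass balance at complete mixing: C_std·(Q_w + Q_r) = Q_w·C_e + Q_r·C_b.
Rearranging, Q_w = Q_r·(C_std − C_b)/(C_e − C_std) = 34·(0.00417 − 0.000697) / (0.065 − 0.00417) = 1.941 m³/s.
= 1941 L/s.

1940 L/s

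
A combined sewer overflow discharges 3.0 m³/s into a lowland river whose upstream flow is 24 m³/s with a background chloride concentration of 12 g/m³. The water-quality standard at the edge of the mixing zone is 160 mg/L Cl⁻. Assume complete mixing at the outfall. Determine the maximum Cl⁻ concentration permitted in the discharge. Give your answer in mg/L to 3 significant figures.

1340 mg/L

Mass balance: 160·27 = 3·Cₑ + 24·12.
Cₑ = (4320 − 288) / 3 = 1344 mg/L.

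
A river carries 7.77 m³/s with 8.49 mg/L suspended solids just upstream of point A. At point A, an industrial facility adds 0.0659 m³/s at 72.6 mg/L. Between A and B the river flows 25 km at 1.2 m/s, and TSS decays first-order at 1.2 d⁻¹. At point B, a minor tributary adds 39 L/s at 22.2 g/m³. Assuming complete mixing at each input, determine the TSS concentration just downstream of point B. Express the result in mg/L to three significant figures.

After input A: C = (7.77·8.49 + 0.0659·72.6) / 7.836 = 9.029 mg/L.
Over the 25 km reach to input B (t = 2.083e+04 s = 0.2411 d), decay gives C = 9.029·exp(−1.2·0.2411) = 6.761 mg/L.
39 L/s = 0.039 m³/s.
After input B: C = (7.836·6.761 + 0.039·22.2) / 7.875 = 6.837 mg/L.

6.84 mg/L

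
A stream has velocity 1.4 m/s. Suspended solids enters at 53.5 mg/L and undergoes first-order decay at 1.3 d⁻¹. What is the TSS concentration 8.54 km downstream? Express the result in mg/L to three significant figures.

Travel time t = 8.54 km / 1.4 m/s = 8540/1.4 = 6100 s = 0.0706 d.
First-order decay: C = 53.5·exp(−1.3·0.0706) = 53.5·0.9123 = 48.81 mg/L.

48.8 mg/L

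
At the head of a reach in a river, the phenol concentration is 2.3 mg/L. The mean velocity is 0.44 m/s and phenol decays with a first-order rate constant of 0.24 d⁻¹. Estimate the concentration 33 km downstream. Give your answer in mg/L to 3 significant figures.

Travel time t = 33 km / 0.44 m/s = 3.3e+04/0.44 = 7.5e+04 s = 0.8681 d.
First-order decay: C = 2.3·exp(−0.24·0.8681) = 2.3·0.8119 = 1.867 mg/L.

1.87 mg/L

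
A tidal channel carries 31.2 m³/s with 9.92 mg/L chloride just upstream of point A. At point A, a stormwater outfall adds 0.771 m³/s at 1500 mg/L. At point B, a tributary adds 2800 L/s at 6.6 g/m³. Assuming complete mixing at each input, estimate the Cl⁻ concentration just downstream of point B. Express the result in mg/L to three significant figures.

After input A: C = (31.2·9.92 + 0.771·1500) / 31.97 = 45.85 mg/L.
2800 L/s = 2.8 m³/s.
After input B: C = (31.97·45.85 + 2.8·6.6) / 34.77 = 42.69 mg/L.

42.7 mg/L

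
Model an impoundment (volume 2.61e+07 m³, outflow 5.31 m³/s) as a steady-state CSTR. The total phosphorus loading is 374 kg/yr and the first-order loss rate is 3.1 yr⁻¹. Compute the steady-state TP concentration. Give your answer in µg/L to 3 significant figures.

Outflow Q = 5.31 m³/s × 3.156e+07 s/yr = 1.676e+08 m³/yr.
Steady-state CSTR mass balance: W = Q·C + k·V·C, so C = W/(Q + kV).
Q + kV = 1.676e+08 + 3.1·2.61e+07 = 2.485e+08 m³/yr.
C = 374/2.485e+08 = 1.505e-06 kg/m³ = 0.001505 mg/L = 1.505 µg/L.

1.51 µg/L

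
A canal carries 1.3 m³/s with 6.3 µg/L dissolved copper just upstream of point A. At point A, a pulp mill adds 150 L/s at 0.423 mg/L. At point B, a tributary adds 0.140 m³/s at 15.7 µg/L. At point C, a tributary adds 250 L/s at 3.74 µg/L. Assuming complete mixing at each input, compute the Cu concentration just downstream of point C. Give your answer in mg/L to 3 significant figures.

6.3 µg/L = 0.0063 mg/L.
150 L/s = 0.15 m³/s.
After input A: C = (1.3·0.0063 + 0.15·0.423) / 1.45 = 0.04941 mg/L.
15.7 µg/L = 0.0157 mg/L.
After input B: C = (1.45·0.04941 + 0.14·0.0157) / 1.59 = 0.04644 mg/L.
250 L/s = 0.25 m³/s.
3.74 µg/L = 0.00374 mg/L.
After input C: C = (1.59·0.04644 + 0.25·0.00374) / 1.84 = 0.04064 mg/L.

0.0406 mg/L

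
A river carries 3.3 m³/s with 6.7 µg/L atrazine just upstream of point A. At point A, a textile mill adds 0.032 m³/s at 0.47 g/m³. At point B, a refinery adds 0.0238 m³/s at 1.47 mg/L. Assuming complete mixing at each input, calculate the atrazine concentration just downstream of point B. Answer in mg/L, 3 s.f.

0.0215 mg/L

6.7 µg/L = 0.0067 mg/L.
After input A: C = (3.3·0.0067 + 0.032·0.47) / 3.332 = 0.01115 mg/L.
After input B: C = (3.332·0.01115 + 0.0238·1.47) / 3.356 = 0.0215 mg/L.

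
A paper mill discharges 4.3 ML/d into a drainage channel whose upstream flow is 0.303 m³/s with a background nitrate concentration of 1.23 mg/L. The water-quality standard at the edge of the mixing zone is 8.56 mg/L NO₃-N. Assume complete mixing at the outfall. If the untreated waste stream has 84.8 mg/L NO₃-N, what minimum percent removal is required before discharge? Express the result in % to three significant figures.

4.3 ML/d = 0.04977 m³/s.
Mass balance: 8.56·0.3528 = 0.04977·Cₑ + 0.303·1.23.
Cₑ = (3.02 − 0.3727) / 0.04977 = 53.19 mg/L.
Required removal = 1 − 53.19/84.8 = 37.28 %.

37.3 %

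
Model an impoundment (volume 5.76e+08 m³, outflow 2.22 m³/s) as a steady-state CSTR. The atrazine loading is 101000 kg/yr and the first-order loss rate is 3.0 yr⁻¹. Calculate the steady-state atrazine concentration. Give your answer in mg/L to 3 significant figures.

0.0562 mg/L

Outflow Q = 2.22 m³/s × 3.156e+07 s/yr = 7.006e+07 m³/yr.
Steady-state CSTR mass balance: W = Q·C + k·V·C, so C = W/(Q + kV).
Q + kV = 7.006e+07 + 3.0·5.76e+08 = 1.798e+09 m³/yr.
C = 101000/1.798e+09 = 5.617e-05 kg/m³ = 0.05617 mg/L.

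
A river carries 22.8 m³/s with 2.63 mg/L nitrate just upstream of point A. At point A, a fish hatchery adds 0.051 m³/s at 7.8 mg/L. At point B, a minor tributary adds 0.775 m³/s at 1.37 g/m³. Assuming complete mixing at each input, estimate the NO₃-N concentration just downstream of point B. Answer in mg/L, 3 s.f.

2.60 mg/L

After input A: C = (22.8·2.63 + 0.051·7.8) / 22.85 = 2.642 mg/L.
After input B: C = (22.85·2.642 + 0.775·1.37) / 23.63 = 2.6 mg/L.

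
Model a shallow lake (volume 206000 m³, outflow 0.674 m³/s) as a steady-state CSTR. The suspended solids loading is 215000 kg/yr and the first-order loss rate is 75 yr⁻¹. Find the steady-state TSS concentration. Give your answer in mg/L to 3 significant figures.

5.86 mg/L

Outflow Q = 0.674 m³/s × 3.156e+07 s/yr = 2.127e+07 m³/yr.
Steady-state CSTR mass balance: W = Q·C + k·V·C, so C = W/(Q + kV).
Q + kV = 2.127e+07 + 75·206000 = 3.672e+07 m³/yr.
C = 215000/3.672e+07 = 0.005855 kg/m³ = 5.855 mg/L.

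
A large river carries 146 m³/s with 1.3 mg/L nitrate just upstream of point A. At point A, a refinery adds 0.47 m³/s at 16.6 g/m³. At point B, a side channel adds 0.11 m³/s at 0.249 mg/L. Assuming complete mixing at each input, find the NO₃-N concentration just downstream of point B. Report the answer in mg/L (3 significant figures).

1.35 mg/L

After input A: C = (146·1.3 + 0.47·16.6) / 146.5 = 1.349 mg/L.
After input B: C = (146.5·1.349 + 0.11·0.249) / 146.6 = 1.348 mg/L.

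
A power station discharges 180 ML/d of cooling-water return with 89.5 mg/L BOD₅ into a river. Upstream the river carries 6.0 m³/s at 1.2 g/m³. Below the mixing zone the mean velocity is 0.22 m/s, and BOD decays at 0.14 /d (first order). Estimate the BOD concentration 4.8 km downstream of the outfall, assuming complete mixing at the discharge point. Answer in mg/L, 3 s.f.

23.1 mg/L

180 ML/d = 2.083 m³/s.
After complete mixing, C₀ = (2.083·89.5 + 6·1.2) / 8.083 = 23.96 mg/L.
Travel time t = 4800 m / 0.22 m/s = 2.182e+04 s = 0.2525 d.
C = 23.96·exp(−0.14·0.2525) = 23.96·0.9653 = 23.13 mg/L.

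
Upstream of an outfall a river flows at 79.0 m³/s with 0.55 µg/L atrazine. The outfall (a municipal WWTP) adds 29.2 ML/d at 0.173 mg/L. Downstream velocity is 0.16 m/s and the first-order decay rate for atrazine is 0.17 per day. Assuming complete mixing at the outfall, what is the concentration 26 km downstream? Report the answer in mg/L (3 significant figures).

29.2 ML/d = 0.338 m³/s.
0.55 µg/L = 0.00055 mg/L.
After complete mixing, C₀ = (0.338·0.173 + 79·0.00055) / 79.34 = 0.001285 mg/L.
Travel time t = 2.6e+04 m / 0.16 m/s = 1.625e+05 s = 1.881 d.
C = 0.001285·exp(−0.17·1.881) = 0.001285·0.7263 = 0.0009331 mg/L.

0.000933 mg/L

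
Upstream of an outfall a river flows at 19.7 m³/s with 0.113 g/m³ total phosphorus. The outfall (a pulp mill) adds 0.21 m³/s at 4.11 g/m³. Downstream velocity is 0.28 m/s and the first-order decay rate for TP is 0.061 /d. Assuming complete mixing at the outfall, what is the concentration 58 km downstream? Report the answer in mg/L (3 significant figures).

0.134 mg/L

After complete mixing, C₀ = (0.21·4.11 + 19.7·0.113) / 19.91 = 0.1552 mg/L.
Travel time t = 5.8e+04 m / 0.28 m/s = 2.071e+05 s = 2.397 d.
C = 0.1552·exp(−0.061·2.397) = 0.1552·0.8639 = 0.134 mg/L.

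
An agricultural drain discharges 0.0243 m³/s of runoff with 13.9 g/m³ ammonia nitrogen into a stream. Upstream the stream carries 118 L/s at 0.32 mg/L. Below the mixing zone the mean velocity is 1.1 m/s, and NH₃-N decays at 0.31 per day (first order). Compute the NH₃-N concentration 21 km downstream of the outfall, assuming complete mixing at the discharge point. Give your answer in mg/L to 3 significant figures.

2.46 mg/L

118 L/s = 0.118 m³/s.
After complete mixing, C₀ = (0.0243·13.9 + 0.118·0.32) / 0.1423 = 2.639 mg/L.
Travel time t = 2.1e+04 m / 1.1 m/s = 1.909e+04 s = 0.221 d.
C = 2.639·exp(−0.31·0.221) = 2.639·0.9338 = 2.464 mg/L.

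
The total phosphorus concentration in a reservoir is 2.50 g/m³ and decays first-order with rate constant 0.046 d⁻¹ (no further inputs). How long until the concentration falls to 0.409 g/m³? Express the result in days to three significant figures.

39.4 d

t = ln(C₀/C)/k = ln(2.50/0.409)/0.046 = 1.81/0.046 = 39.36 d.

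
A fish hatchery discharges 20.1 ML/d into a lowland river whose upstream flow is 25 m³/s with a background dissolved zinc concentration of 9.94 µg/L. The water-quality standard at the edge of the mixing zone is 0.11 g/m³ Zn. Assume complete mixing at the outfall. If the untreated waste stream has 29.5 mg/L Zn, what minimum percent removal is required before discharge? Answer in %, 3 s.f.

20.1 ML/d = 0.2326 m³/s.
9.94 µg/L = 0.00994 mg/L.
Mass balance: 0.11·25.23 = 0.2326·Cₑ + 25·0.00994.
Cₑ = (2.776 − 0.2485) / 0.2326 = 10.86 mg/L.
Required removal = 1 − 10.86/29.5 = 63.18 %.

63.2 %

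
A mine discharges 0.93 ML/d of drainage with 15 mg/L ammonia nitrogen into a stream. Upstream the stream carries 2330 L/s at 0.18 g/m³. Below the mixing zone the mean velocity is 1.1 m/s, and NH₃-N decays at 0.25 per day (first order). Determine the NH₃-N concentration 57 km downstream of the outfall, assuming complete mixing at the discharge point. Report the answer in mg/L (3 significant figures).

0.214 mg/L

0.93 ML/d = 0.01076 m³/s.
2330 L/s = 2.33 m³/s.
After complete mixing, C₀ = (0.01076·15 + 2.33·0.18) / 2.341 = 0.2481 mg/L.
Travel time t = 5.7e+04 m / 1.1 m/s = 5.182e+04 s = 0.5997 d.
C = 0.2481·exp(−0.25·0.5997) = 0.2481·0.8608 = 0.2136 mg/L.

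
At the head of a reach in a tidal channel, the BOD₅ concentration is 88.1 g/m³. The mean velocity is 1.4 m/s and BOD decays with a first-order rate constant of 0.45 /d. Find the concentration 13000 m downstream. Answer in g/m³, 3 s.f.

Travel time t = 13000 m / 1.4 m/s = 1.3e+04/1.4 = 9286 s = 0.1075 d.
First-order decay: C = 88.1·exp(−0.45·0.1075) = 88.1·0.9528 = 83.94 g/m³.

83.9 g/m³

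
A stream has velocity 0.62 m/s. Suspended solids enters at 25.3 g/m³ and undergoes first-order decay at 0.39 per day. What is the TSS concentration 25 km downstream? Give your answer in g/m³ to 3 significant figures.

Travel time t = 25 km / 0.62 m/s = 2.5e+04/0.62 = 4.032e+04 s = 0.4667 d.
First-order decay: C = 25.3·exp(−0.39·0.4667) = 25.3·0.8336 = 21.09 g/m³.

21.1 g/m³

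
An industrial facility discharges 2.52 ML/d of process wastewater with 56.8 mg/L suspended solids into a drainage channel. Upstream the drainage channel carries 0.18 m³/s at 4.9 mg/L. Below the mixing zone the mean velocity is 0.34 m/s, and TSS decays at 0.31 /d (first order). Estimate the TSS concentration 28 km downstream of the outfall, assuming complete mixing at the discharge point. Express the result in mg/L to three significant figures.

9.03 mg/L

2.52 ML/d = 0.02917 m³/s.
After complete mixing, C₀ = (0.02917·56.8 + 0.18·4.9) / 0.2092 = 12.14 mg/L.
Travel time t = 2.8e+04 m / 0.34 m/s = 8.235e+04 s = 0.9532 d.
C = 12.14·exp(−0.31·0.9532) = 12.14·0.7442 = 9.032 mg/L.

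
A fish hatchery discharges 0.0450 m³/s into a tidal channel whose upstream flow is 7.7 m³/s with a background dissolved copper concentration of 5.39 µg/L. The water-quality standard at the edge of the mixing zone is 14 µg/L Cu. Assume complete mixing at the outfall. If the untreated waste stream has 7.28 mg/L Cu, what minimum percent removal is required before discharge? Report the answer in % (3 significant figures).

79.6 %

5.39 µg/L = 0.00539 mg/L.
14 µg/L = 0.014 mg/L.
Mass balance: 0.014·7.745 = 0.045·Cₑ + 7.7·0.00539.
Cₑ = (0.1084 − 0.0415) / 0.045 = 1.487 mg/L.
Required removal = 1 − 1.487/7.28 = 79.57 %.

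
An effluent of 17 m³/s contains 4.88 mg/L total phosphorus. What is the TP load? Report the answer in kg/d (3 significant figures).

Mass flux = Q·C = 17 m³/s × 4.88 g/m³ = 82.96 g/s.
= 82.96 g/s × 86.4 = 7168 kg/d.

7170 kg/d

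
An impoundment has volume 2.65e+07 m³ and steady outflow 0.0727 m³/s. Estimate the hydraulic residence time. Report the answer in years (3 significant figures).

Q = 0.0727 m³/s × 3.156e+07 s/yr = 2.294e+06 m³/yr.
Hydraulic residence time τ = V/Q = 2.65e+07/2.294e+06 = 11.55 yr.

11.6 yr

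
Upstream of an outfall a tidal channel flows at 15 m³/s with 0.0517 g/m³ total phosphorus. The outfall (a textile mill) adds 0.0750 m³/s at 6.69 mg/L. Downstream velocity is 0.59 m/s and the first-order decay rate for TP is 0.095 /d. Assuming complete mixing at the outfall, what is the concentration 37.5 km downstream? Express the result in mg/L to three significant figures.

0.0790 mg/L

After complete mixing, C₀ = (0.075·6.69 + 15·0.0517) / 15.07 = 0.08473 mg/L.
Travel time t = 3.75e+04 m / 0.59 m/s = 6.356e+04 s = 0.7356 d.
C = 0.08473·exp(−0.095·0.7356) = 0.08473·0.9325 = 0.07901 mg/L.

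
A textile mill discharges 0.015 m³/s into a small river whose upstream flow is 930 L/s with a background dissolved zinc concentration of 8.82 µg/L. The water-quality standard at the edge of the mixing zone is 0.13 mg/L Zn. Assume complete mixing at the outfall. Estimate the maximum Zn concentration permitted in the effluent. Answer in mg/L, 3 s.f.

930 L/s = 0.93 m³/s.
8.82 µg/L = 0.00882 mg/L.
Mass balance: 0.13·0.945 = 0.015·Cₑ + 0.93·0.00882.
Cₑ = (0.1229 − 0.008203) / 0.015 = 7.643 mg/L.

7.64 mg/L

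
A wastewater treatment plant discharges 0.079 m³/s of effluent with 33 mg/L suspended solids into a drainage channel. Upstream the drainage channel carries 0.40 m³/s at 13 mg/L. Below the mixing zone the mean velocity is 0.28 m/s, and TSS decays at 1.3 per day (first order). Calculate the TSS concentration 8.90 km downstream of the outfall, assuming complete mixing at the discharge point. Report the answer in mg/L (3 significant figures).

After complete mixing, C₀ = (0.079·33 + 0.4·13) / 0.479 = 16.3 mg/L.
Travel time t = 8900 m / 0.28 m/s = 3.179e+04 s = 0.3679 d.
C = 16.3·exp(−1.3·0.3679) = 16.3·0.6199 = 10.1 mg/L.

10.1 mg/L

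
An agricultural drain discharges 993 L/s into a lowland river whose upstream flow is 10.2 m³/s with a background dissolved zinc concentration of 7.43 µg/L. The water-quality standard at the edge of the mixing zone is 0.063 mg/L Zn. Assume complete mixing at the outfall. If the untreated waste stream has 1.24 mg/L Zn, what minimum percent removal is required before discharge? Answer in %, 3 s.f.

48.9 %

993 L/s = 0.993 m³/s.
7.43 µg/L = 0.00743 mg/L.
Mass balance: 0.063·11.19 = 0.993·Cₑ + 10.2·0.00743.
Cₑ = (0.7052 − 0.07579) / 0.993 = 0.6338 mg/L.
Required removal = 1 − 0.6338/1.24 = 48.89 %.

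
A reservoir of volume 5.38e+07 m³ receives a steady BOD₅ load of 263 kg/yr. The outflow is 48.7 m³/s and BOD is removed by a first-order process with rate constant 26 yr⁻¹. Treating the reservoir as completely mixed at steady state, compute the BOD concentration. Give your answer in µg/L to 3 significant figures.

0.0896 µg/L

Outflow Q = 48.7 m³/s × 3.156e+07 s/yr = 1.537e+09 m³/yr.
Steady-state CSTR mass balance: W = Q·C + k·V·C, so C = W/(Q + kV).
Q + kV = 1.537e+09 + 26·5.38e+07 = 2.936e+09 m³/yr.
C = 263/2.936e+09 = 8.959e-08 kg/m³ = 8.959e-05 mg/L = 0.08959 µg/L.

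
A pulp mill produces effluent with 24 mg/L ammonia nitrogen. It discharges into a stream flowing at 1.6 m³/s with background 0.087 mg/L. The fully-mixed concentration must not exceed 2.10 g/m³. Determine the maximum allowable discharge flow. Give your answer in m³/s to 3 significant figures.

Mass balance at complete mixing: C_std·(Q_w + Q_r) = Q_w·C_e + Q_r·C_b.
Rearranging, Q_w = Q_r·(C_std − C_b)/(C_e − C_std) = 1.6·(2.1 − 0.087) / (24 − 2.1) = 0.1471 m³/s.

0.147 m³/s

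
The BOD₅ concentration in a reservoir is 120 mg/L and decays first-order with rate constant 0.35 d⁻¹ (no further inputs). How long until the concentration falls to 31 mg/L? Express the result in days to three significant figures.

3.87 d

t = ln(C₀/C)/k = ln(120/31)/0.35 = 1.354/0.35 = 3.867 d.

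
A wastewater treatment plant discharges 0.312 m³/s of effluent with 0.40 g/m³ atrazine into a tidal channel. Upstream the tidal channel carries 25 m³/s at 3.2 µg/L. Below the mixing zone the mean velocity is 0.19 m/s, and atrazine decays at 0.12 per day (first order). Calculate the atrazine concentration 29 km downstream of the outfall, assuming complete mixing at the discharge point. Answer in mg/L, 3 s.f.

3.2 µg/L = 0.0032 mg/L.
After complete mixing, C₀ = (0.312·0.4 + 25·0.0032) / 25.31 = 0.008091 mg/L.
Travel time t = 2.9e+04 m / 0.19 m/s = 1.526e+05 s = 1.767 d.
C = 0.008091·exp(−0.12·1.767) = 0.008091·0.809 = 0.006545 mg/L.

0.00655 mg/L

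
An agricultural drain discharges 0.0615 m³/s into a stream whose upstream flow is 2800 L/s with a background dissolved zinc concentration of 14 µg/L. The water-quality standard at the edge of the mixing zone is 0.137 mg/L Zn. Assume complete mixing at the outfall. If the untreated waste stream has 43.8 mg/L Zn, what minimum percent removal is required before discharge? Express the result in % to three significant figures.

86.9 %

2800 L/s = 2.8 m³/s.
14 µg/L = 0.014 mg/L.
Mass balance: 0.137·2.862 = 0.0615·Cₑ + 2.8·0.014.
Cₑ = (0.392 − 0.0392) / 0.0615 = 5.737 mg/L.
Required removal = 1 − 5.737/43.8 = 86.9 %.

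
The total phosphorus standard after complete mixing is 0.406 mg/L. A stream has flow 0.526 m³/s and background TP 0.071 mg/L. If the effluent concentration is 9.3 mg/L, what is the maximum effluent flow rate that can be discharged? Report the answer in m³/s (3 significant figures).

Mass balance at complete mixing: C_std·(Q_w + Q_r) = Q_w·C_e + Q_r·C_b.
Rearranging, Q_w = Q_r·(C_std − C_b)/(C_e − C_std) = 0.526·(0.406 − 0.071) / (9.3 − 0.406) = 0.01981 m³/s.

0.0198 m³/s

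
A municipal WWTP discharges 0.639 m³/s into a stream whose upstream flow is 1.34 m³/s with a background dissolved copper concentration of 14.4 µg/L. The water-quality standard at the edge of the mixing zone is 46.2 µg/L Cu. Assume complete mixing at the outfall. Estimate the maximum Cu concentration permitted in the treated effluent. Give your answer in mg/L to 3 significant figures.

14.4 µg/L = 0.0144 mg/L.
46.2 µg/L = 0.0462 mg/L.
Mass balance: 0.0462·1.979 = 0.639·Cₑ + 1.34·0.0144.
Cₑ = (0.09143 − 0.0193) / 0.639 = 0.1129 mg/L.

0.113 mg/L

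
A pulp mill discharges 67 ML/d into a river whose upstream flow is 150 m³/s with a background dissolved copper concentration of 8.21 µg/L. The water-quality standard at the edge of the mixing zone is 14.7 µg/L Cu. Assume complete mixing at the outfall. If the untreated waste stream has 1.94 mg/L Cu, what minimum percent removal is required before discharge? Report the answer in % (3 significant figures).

67 ML/d = 0.7755 m³/s.
8.21 µg/L = 0.00821 mg/L.
14.7 µg/L = 0.0147 mg/L.
Mass balance: 0.0147·150.8 = 0.7755·Cₑ + 150·0.00821.
Cₑ = (2.216 − 1.232) / 0.7755 = 1.27 mg/L.
Required removal = 1 − 1.27/1.94 = 34.53 %.

34.5 %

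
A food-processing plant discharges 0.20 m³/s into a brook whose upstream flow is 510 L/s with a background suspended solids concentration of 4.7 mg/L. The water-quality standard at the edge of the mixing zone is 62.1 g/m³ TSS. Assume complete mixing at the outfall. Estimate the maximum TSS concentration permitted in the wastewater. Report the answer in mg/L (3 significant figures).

510 L/s = 0.51 m³/s.
Mass balance: 62.1·0.71 = 0.2·Cₑ + 0.51·4.7.
Cₑ = (44.09 − 2.397) / 0.2 = 208.5 mg/L.

208 mg/L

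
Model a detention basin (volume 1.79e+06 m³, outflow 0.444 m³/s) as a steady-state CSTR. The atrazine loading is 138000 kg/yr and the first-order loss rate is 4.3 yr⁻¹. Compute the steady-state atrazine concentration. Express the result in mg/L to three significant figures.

6.36 mg/L

Outflow Q = 0.444 m³/s × 3.156e+07 s/yr = 1.401e+07 m³/yr.
Steady-state CSTR mass balance: W = Q·C + k·V·C, so C = W/(Q + kV).
Q + kV = 1.401e+07 + 4.3·1.79e+06 = 2.171e+07 m³/yr.
C = 138000/2.171e+07 = 0.006357 kg/m³ = 6.357 mg/L.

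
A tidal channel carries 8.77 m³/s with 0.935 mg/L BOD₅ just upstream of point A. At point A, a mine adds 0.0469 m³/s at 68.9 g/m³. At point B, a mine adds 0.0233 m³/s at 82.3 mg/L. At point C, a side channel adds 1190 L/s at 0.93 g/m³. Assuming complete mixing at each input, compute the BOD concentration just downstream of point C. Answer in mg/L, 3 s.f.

After input A: C = (8.77·0.935 + 0.0469·68.9) / 8.817 = 1.297 mg/L.
After input B: C = (8.817·1.297 + 0.0233·82.3) / 8.84 = 1.51 mg/L.
1190 L/s = 1.19 m³/s.
After input C: C = (8.84·1.51 + 1.19·0.93) / 10.03 = 1.441 mg/L.

1.44 mg/L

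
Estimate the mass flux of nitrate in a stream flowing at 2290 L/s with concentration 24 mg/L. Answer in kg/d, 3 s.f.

4750 kg/d

2290 L/s = 2.29 m³/s.
Mass flux = Q·C = 2.29 m³/s × 24 g/m³ = 54.96 g/s.
= 54.96 g/s × 86.4 = 4749 kg/d.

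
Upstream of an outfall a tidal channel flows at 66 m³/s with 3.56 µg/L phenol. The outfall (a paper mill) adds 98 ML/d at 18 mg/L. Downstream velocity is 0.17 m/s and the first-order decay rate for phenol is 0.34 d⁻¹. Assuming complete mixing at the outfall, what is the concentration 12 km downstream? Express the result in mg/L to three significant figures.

98 ML/d = 1.134 m³/s.
3.56 µg/L = 0.00356 mg/L.
After complete mixing, C₀ = (1.134·18 + 66·0.00356) / 67.13 = 0.3076 mg/L.
Travel time t = 1.2e+04 m / 0.17 m/s = 7.059e+04 s = 0.817 d.
C = 0.3076·exp(−0.34·0.817) = 0.3076·0.7575 = 0.233 mg/L.

0.233 mg/L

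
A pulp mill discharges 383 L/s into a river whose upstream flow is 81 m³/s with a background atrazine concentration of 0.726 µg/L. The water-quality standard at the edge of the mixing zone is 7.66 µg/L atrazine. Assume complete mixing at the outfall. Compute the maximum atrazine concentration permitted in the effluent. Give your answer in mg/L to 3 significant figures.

383 L/s = 0.383 m³/s.
0.726 µg/L = 0.000726 mg/L.
7.66 µg/L = 0.00766 mg/L.
Mass balance: 0.00766·81.38 = 0.383·Cₑ + 81·0.000726.
Cₑ = (0.6234 − 0.05881) / 0.383 = 1.474 mg/L.

1.47 mg/L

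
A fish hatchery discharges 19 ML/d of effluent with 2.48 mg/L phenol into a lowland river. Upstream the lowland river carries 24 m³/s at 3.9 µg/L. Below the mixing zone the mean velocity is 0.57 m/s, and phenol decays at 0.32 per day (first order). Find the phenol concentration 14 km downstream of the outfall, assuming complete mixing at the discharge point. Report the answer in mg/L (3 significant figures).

0.0241 mg/L

19 ML/d = 0.2199 m³/s.
3.9 µg/L = 0.0039 mg/L.
After complete mixing, C₀ = (0.2199·2.48 + 24·0.0039) / 24.22 = 0.02638 mg/L.
Travel time t = 1.4e+04 m / 0.57 m/s = 2.456e+04 s = 0.2843 d.
C = 0.02638·exp(−0.32·0.2843) = 0.02638·0.913 = 0.02409 mg/L.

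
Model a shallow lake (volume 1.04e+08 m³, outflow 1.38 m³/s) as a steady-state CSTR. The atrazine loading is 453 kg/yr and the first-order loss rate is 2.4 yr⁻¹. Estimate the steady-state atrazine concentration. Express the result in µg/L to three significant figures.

1.55 µg/L

Outflow Q = 1.38 m³/s × 3.156e+07 s/yr = 4.355e+07 m³/yr.
Steady-state CSTR mass balance: W = Q·C + k·V·C, so C = W/(Q + kV).
Q + kV = 4.355e+07 + 2.4·1.04e+08 = 2.931e+08 m³/yr.
C = 453/2.931e+08 = 1.545e-06 kg/m³ = 0.001545 mg/L = 1.545 µg/L.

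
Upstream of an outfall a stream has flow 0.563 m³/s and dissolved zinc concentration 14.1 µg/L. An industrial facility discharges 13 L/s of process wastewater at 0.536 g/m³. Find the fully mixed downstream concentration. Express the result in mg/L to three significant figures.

13 L/s = 0.013 m³/s.
14.1 µg/L = 0.0141 mg/L.
Conservation of mass across the mixing zone: C = (0.013·0.536 + 0.563·0.0141) / (0.013 + 0.563) = 0.01491/0.576 = 0.02588 mg/L.

0.0259 mg/L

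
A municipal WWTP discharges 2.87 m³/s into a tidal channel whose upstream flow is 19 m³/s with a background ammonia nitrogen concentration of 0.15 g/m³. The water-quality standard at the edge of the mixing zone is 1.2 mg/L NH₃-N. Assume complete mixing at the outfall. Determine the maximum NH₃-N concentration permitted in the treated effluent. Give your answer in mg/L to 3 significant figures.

Mass balance: 1.2·21.87 = 2.87·Cₑ + 19·0.15.
Cₑ = (26.24 − 2.85) / 2.87 = 8.151 mg/L.

8.15 mg/L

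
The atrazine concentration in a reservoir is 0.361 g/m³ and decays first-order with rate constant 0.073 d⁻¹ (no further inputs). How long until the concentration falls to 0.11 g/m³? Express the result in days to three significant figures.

16.3 d

t = ln(C₀/C)/k = ln(0.361/0.11)/0.073 = 1.188/0.073 = 16.28 d.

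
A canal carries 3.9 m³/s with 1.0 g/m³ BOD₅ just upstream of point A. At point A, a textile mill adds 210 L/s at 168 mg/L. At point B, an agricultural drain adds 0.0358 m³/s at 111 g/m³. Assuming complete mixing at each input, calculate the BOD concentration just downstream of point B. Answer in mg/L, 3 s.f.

210 L/s = 0.21 m³/s.
After input A: C = (3.9·1 + 0.21·168) / 4.11 = 9.533 mg/L.
After input B: C = (4.11·9.533 + 0.0358·111) / 4.146 = 10.41 mg/L.

10.4 mg/L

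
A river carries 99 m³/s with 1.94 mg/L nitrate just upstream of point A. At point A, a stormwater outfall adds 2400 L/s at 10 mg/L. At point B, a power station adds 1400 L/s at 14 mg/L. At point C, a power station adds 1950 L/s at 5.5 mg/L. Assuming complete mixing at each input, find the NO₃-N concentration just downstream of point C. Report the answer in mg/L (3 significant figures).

2400 L/s = 2.4 m³/s.
After input A: C = (99·1.94 + 2.4·10) / 101.4 = 2.131 mg/L.
1400 L/s = 1.4 m³/s.
After input B: C = (101.4·2.131 + 1.4·14) / 102.8 = 2.292 mg/L.
1950 L/s = 1.95 m³/s.
After input C: C = (102.8·2.292 + 1.95·5.5) / 104.8 = 2.352 mg/L.

2.35 mg/L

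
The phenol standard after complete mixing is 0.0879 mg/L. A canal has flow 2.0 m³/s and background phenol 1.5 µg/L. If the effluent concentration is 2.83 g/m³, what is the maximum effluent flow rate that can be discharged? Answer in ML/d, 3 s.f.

1.5 µg/L = 0.0015 mg/L.
Mass balance at complete mixing: C_std·(Q_w + Q_r) = Q_w·C_e + Q_r·C_b.
Rearranging, Q_w = Q_r·(C_std − C_b)/(C_e − C_std) = 2.0·(0.0879 − 0.0015) / (2.83 − 0.0879) = 0.06302 m³/s.
= 5.445 ML/d.

5.44 ML/d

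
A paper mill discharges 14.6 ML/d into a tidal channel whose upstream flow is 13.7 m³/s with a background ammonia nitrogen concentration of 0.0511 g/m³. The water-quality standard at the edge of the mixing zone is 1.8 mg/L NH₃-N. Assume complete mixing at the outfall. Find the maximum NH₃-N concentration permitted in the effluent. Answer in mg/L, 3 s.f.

144 mg/L

14.6 ML/d = 0.169 m³/s.
Mass balance: 1.8·13.87 = 0.169·Cₑ + 13.7·0.0511.
Cₑ = (24.96 − 0.7001) / 0.169 = 143.6 mg/L.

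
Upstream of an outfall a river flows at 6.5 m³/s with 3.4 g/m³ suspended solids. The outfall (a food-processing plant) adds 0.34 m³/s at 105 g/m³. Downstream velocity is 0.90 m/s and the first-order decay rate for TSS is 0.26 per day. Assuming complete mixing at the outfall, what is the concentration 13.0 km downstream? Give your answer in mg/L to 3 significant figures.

8.09 mg/L

After complete mixing, C₀ = (0.34·105 + 6.5·3.4) / 6.84 = 8.45 mg/L.
Travel time t = 1.3e+04 m / 0.90 m/s = 1.444e+04 s = 0.1672 d.
C = 8.45·exp(−0.26·0.1672) = 8.45·0.9575 = 8.091 mg/L.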